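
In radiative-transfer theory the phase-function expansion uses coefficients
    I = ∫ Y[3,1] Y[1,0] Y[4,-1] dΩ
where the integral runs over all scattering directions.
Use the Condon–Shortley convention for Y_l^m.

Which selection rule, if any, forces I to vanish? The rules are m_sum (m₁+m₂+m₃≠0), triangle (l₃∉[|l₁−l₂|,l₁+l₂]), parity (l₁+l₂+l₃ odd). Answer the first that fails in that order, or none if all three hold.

azimuthal sum: 1 + 0 − 1 = 0  ✓
2 ≤ 4 ≤ 4 (triangle on l)  ✓
L = 3 + 1 + 4 = 8 (even)  ✓

none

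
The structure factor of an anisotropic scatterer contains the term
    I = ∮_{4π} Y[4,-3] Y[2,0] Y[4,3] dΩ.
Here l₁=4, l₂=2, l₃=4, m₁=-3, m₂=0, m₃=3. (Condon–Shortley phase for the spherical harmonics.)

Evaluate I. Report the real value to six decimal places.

Rules hold: Σm=0, L=10 even, 2≤4≤6.
N = 9·5·9 = 405
Δ = 2!·6!·2!/11! = 1/13860
Racah Σ t=0..2: t=0:+1/192 t=1:−1/36 t=2:+1/192 = -5/288
⇒ 3j(4 2 4; 0 0 0)² = 20/693, sgn -1
Racah Σ t=1..2: t=1:−1/720 t=2:+1/480 = 1/1440
⇒ 3j(4 2 4; -3 0 3)² = 7/1980, sgn -1
4πI² = N·(3j₀)²·(3jₘ)² = 5/121
I = +1·√(0.0413223/4π) = 0.05734392

0.057344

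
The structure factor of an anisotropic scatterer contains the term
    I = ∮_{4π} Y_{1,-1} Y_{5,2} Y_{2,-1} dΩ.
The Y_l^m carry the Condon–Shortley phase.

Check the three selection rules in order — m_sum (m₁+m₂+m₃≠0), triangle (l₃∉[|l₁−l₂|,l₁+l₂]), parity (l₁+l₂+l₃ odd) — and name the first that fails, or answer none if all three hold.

triangle

azimuthal sum: -1 + 2 − 1 = 0  ✓
4 ≤ 2 ≤ 6 (triangle on l)  ✗
L = 1 + 5 + 2 = 8 (even)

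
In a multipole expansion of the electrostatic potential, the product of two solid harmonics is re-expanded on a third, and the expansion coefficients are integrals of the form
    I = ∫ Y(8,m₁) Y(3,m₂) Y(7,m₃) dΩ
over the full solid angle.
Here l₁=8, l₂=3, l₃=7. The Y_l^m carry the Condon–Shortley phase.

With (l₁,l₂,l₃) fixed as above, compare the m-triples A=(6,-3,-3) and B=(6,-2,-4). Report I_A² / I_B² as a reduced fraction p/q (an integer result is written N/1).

l's match ⇒ only the (l;m) 3-j factors differ between A and B.
A: triangle coeff Δ(8,3,7) = 1/5290740; Σ_t [0,0]: t=0:+1/348364800 = 1/348364800; (3j)²=11/646 [(8 3 7; 6 -3 -3)], sign=+1
B: triangle coeff Δ(8,3,7) = 1/5290740; Σ_t [0,1]: t=0:+1/174182400 t=1:−1/479001600 = 1/273715200; (3j)²=49/3876 [(8 3 7; 6 -2 -4)], sign=-1
I_A²/I_B² = (11/646)/(49/3876) = 66/49

66/49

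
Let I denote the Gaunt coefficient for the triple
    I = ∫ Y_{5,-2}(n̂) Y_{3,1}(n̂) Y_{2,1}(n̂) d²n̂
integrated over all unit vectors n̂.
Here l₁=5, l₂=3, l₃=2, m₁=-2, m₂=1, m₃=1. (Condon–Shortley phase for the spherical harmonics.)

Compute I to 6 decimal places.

0.245532

Checks pass: Σm=0; 10 even; l₃=2∈[2,8].
(2·5+1)(2·3+1)(2·2+1) = 385
Δ: 6! 4! 0! / 11! → 1/2310
sum: t=3:−1/144 = -1/144
3j²(5 3 2; 0 0 0) = Δ·Π!·Σ² = 10/231  (sign -1)
sum: t=4:+1/288 = 1/288
3j²(5 3 2; -2 1 1) = Δ·Π!·Σ² = 1/22  (sign -1)
combine: 4πI² = 385·10/231·1/22 = 25/33
take √, sign +1: I = 0.24553200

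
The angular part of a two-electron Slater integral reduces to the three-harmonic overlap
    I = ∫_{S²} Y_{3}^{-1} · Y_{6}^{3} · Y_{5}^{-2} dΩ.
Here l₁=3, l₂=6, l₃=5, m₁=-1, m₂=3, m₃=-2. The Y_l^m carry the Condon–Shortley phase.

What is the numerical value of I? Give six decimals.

m-sum 0 ✓  L=14 even ✓  3≤5≤9 ✓
Π(2lᵢ+1) = 7×13×11 = 1001
triangle coeff Δ(3,6,5) = 1/675675
Σ_t [1,3]: t=1:−1/8640 t=2:+1/2304 t=3:−1/8640 = 7/34560
(3j)²=7/429 [(3 6 5; 0 0 0)], sign=-1
Σ_t [2,4]: t=2:+1/40320 t=3:−1/8640 t=4:+1/34560 = -1/16128
(3j)²=18/1001 [(3 6 5; -1 3 -2)], sign=+1
⇒ 4πI² = 42/143
I = (-1)√(42/143/(4π)) = -0.15288036

-0.152880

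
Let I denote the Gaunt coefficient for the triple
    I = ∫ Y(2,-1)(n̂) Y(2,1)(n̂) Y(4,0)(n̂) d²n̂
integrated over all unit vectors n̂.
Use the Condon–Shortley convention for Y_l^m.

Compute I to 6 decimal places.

Rules hold: Σm=0, L=8 even, 0≤4≤4.
N = 5·5·9 = 225
Δ = 0!·4!·4!/9! = 1/630
Racah Σ t=0..0: t=0:+1/16 = 1/16
⇒ 3j(2 2 4; 0 0 0)² = 2/35, sgn +1
Racah Σ t=0..0: t=0:+1/36 = 1/36
⇒ 3j(2 2 4; -1 1 0)² = 8/315, sgn +1
4πI² = N·(3j₀)²·(3jₘ)² = 16/49
I = +1·√(0.326531/4π) = 0.16119702

0.161197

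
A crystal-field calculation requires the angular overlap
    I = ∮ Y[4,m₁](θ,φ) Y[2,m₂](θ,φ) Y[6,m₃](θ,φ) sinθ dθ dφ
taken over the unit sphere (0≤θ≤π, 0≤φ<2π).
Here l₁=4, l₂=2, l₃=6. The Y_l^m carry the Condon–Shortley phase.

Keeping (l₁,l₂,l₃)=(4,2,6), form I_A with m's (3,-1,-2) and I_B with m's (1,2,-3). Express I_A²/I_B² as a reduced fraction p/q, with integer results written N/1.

l's match ⇒ only the (l;m) 3-j factors differ between A and B.
A: triangle coeff Δ(4,2,6) = 1/6435; Σ_t [0,0]: t=0:+1/30240 = 1/30240; (3j)²=32/6435 [(4 2 6; 3 -1 -2)], sign=+1
B: triangle coeff Δ(4,2,6) = 1/6435; Σ_t [0,0]: t=0:+1/17280 = 1/17280; (3j)²=14/715 [(4 2 6; 1 2 -3)], sign=-1
I_A²/I_B² = (32/6435)/(14/715) = 16/63

16/63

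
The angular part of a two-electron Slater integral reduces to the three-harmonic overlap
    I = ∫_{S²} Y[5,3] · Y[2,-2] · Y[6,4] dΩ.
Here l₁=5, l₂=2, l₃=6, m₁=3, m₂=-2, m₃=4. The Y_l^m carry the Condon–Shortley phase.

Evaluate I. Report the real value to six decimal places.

0.000000

Σmᵢ = 5 ≠ 0, so the φ-integral vanishes; I = 0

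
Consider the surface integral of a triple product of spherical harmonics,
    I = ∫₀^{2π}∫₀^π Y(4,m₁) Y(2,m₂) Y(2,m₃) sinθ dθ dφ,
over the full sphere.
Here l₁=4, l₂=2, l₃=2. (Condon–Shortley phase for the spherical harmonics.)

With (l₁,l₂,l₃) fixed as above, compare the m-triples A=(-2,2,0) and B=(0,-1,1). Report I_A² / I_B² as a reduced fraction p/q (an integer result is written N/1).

15/16

l's match ⇒ only the (l;m) 3-j factors differ between A and B.
A: triangle coeff Δ(4,2,2) = 1/630; Σ_t [4,4]: t=4:+1/96 = 1/96; (3j)²=1/42 [(4 2 2; -2 2 0)], sign=+1
B: triangle coeff Δ(4,2,2) = 1/630; Σ_t [1,1]: t=1:−1/36 = -1/36; (3j)²=8/315 [(4 2 2; 0 -1 1)], sign=+1
I_A²/I_B² = (1/42)/(8/315) = 15/16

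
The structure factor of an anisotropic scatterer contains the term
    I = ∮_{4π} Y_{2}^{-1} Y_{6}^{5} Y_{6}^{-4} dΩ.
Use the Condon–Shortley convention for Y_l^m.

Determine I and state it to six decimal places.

-0.197649

Checks pass: Σm=0; 14 even; l₃=6∈[4,8].
(2·2+1)(2·6+1)(2·6+1) = 845
Δ: 2! 2! 10! / 15! → 1/90090
sum: t=0:+1/69120 t=1:−1/14400 t=2:+1/69120 = -7/172800
3j²(2 6 6; 0 0 0) = Δ·Π!·Σ² = 14/715  (sign -1)
sum: t=1:−1/7257600 t=2:+1/725760 = 1/806400
3j²(2 6 6; -1 5 -4) = Δ·Π!·Σ² = 27/910  (sign +1)
combine: 4πI² = 845·14/715·27/910 = 27/55
take √, sign -1: I = -0.19764945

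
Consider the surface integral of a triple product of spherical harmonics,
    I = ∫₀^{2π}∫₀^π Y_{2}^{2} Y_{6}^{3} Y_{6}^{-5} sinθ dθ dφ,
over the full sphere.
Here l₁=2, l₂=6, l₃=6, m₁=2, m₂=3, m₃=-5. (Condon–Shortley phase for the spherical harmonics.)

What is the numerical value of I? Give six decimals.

Rules hold: Σm=0, L=14 even, 4≤6≤8.
N = 5·13·13 = 845
Δ = 2!·2!·10!/15! = 1/90090
Racah Σ t=0..2: t=0:+1/69120 t=1:−1/14400 t=2:+1/69120 = -7/172800
⇒ 3j(2 6 6; 0 0 0)² = 14/715, sgn -1
Racah Σ t=0..0: t=0:+1/1451520 = 1/1451520
⇒ 3j(2 6 6; 2 3 -5)² = 1/91, sgn -1
4πI² = N·(3j₀)²·(3jₘ)² = 2/11
I = +1·√(0.181818/4π) = 0.12028562

0.120286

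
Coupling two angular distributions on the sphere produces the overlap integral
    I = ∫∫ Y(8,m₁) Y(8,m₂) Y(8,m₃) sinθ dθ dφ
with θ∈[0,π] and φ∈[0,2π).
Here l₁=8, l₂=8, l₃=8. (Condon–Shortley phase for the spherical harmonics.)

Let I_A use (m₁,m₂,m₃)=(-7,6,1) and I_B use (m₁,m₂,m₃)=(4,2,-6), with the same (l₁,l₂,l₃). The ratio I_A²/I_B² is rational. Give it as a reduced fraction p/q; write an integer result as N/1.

26/9

l's match ⇒ only the (l;m) 3-j factors differ between A and B.
A: triangle coeff Δ(8,8,8) = 1/236637794250; Σ_t [7,8]: t=7:−1/1024192512000 t=8:+1/292626432000 = 1/409677004800; (3j)²=78/7429 [(8 8 8; -7 6 1)], sign=-1
B: triangle coeff Δ(8,8,8) = 1/236637794250; Σ_t [2,4]: t=2:+1/83607552000 t=3:−1/18289152000 t=4:+1/33443020800 = -1/78033715200; (3j)²=27/7429 [(8 8 8; 4 2 -6)], sign=-1
I_A²/I_B² = (78/7429)/(27/7429) = 26/9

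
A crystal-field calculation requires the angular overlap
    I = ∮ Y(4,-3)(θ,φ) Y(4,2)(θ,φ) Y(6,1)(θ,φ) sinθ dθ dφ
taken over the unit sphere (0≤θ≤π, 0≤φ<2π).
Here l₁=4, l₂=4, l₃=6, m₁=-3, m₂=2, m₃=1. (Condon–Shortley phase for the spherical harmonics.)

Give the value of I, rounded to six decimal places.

Rules hold: Σm=0, L=14 even, 0≤6≤8.
N = 9·9·13 = 1053
Δ = 2!·6!·6!/15! = 1/1261260
Racah Σ t=0..2: t=0:+1/4608 t=1:−1/1296 t=2:+1/4608 = -7/20736
⇒ 3j(4 4 6; 0 0 0)² = 20/1287, sgn -1
Racah Σ t=1..2: t=1:−1/86400 t=2:+1/11520 = 13/172800
⇒ 3j(4 4 6; -3 2 1)² = 13/660, sgn -1
4πI² = N·(3j₀)²·(3jₘ)² = 39/121
I = +1·√(0.322314/4π) = 0.16015286

0.160153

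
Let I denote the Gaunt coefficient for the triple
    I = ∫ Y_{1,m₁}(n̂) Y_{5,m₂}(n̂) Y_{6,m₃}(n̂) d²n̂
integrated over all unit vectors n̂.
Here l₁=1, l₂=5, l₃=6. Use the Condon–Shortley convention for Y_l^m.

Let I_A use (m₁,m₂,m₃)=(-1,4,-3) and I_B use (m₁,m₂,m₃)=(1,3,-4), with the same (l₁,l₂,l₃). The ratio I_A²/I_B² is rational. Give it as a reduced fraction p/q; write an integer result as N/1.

1/15

l's match ⇒ only the (l;m) 3-j factors differ between A and B.
A: triangle coeff Δ(1,5,6) = 1/858; Σ_t [0,0]: t=0:+1/725760 = 1/725760; (3j)²=1/286 [(1 5 6; -1 4 -3)], sign=-1
B: triangle coeff Δ(1,5,6) = 1/858; Σ_t [0,0]: t=0:+1/161280 = 1/161280; (3j)²=15/286 [(1 5 6; 1 3 -4)], sign=+1
I_A²/I_B² = (1/286)/(15/286) = 1/15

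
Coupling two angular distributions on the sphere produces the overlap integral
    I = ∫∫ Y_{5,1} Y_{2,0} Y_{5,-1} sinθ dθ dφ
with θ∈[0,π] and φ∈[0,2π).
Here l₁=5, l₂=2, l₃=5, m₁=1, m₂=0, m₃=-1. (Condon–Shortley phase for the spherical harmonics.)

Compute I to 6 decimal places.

Rules hold: Σm=0, L=12 even, 3≤5≤7.
N = 11·5·11 = 605
Δ = 2!·8!·2!/13! = 1/38610
Racah Σ t=0..2: t=0:+1/2880 t=1:−1/576 t=2:+1/2880 = -1/960
⇒ 3j(5 2 5; 0 0 0)² = 10/429, sgn +1
Racah Σ t=0..2: t=0:+1/2304 t=1:−1/720 t=2:+1/5760 = -1/1280
⇒ 3j(5 2 5; 1 0 -1)² = 27/1430, sgn -1
4πI² = N·(3j₀)²·(3jₘ)² = 45/169
I = -1·√(0.266272/4π) = -0.14556534

-0.145565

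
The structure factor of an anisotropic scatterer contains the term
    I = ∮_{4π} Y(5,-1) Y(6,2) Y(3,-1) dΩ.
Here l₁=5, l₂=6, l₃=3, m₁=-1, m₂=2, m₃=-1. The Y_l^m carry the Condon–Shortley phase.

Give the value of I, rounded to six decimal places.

Rules hold: Σm=0, L=14 even, 1≤3≤11.
N = 11·13·7 = 1001
Δ = 8!·2!·4!/15! = 1/675675
Racah Σ t=3..5: t=3:−1/8640 t=4:+1/2304 t=5:−1/8640 = 7/34560
⇒ 3j(5 6 3; 0 0 0)² = 7/429, sgn -1
Racah Σ t=4..6: t=4:+1/27648 t=5:−1/4320 t=6:+1/11520 = -1/9216
⇒ 3j(5 6 3; -1 2 -1)² = 2/143, sgn -1
4πI² = N·(3j₀)²·(3jₘ)² = 98/429
I = +1·√(0.228438/4π) = 0.13482780

0.134828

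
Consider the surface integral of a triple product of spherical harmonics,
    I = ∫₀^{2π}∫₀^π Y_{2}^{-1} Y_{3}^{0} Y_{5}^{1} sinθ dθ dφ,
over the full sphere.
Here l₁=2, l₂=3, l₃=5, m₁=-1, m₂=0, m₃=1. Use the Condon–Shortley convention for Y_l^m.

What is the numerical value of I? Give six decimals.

-0.214318

Checks pass: Σm=0; 10 even; l₃=5∈[1,5].
(2·2+1)(2·3+1)(2·5+1) = 385
Δ: 0! 4! 6! / 11! → 1/2310
sum: t=0:+1/144 = 1/144
3j²(2 3 5; 0 0 0) = Δ·Π!·Σ² = 10/231  (sign -1)
sum: t=0:+1/216 = 1/216
3j²(2 3 5; -1 0 1) = Δ·Π!·Σ² = 8/231  (sign +1)
combine: 4πI² = 385·10/231·8/231 = 400/693
take √, sign -1: I = -0.21431790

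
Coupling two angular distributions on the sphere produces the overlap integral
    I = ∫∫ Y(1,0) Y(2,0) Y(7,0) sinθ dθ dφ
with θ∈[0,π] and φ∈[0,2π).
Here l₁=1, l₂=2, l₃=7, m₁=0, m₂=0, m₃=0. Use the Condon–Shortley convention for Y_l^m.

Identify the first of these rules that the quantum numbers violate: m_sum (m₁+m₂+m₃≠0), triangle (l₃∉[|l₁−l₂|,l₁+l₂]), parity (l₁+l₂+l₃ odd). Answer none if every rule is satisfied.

triangle

m₁+m₂+m₃ = 0 + 0 + 0 = 0  ✓
triangle: |1−2|=1 ≤ l₃=7 ≤ 1+2=3  ✗
parity: l₁+l₂+l₃ = 10 is even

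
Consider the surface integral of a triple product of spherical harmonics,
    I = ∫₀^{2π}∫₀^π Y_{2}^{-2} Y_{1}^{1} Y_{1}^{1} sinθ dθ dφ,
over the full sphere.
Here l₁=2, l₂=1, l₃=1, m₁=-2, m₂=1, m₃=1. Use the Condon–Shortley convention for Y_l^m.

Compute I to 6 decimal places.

0.309019

m-sum 0 ✓  L=4 even ✓  1≤1≤3 ✓
Π(2lᵢ+1) = 5×3×3 = 45
triangle coeff Δ(2,1,1) = 1/30
Σ_t [1,1]: t=1:−1/1 = -1/1
(3j)²=2/15 [(2 1 1; 0 0 0)], sign=+1
Σ_t [2,2]: t=2:+1/4 = 1/4
(3j)²=1/5 [(2 1 1; -2 1 1)], sign=+1
⇒ 4πI² = 6/5
I = (+1)√(6/5/(4π)) = 0.30901936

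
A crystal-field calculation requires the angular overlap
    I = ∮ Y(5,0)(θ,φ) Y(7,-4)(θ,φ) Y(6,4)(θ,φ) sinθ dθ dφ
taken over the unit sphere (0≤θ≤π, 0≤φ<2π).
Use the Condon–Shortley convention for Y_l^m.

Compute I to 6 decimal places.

-0.129992

Checks pass: Σm=0; 18 even; l₃=6∈[2,12].
(2·5+1)(2·7+1)(2·6+1) = 2145
Δ: 6! 4! 8! / 19! → 1/174594420
sum: t=1:−1/4147200 t=2:+1/207360 t=3:−1/82944 t=4:+1/207360 t=5:−1/4147200 = -1/345600
3j²(5 7 6; 0 0 0) = Δ·Π!·Σ² = 420/46189  (sign -1)
sum: t=1:−1/4147200 t=2:+1/1451520 t=3:−1/5806080 = 1/3628800
3j²(5 7 6; 0 -4 4) = Δ·Π!·Σ² = 320/29393  (sign +1)
combine: 4πI² = 2145·420/46189·320/29393 = 288000/1356277
take √, sign -1: I = -0.12999215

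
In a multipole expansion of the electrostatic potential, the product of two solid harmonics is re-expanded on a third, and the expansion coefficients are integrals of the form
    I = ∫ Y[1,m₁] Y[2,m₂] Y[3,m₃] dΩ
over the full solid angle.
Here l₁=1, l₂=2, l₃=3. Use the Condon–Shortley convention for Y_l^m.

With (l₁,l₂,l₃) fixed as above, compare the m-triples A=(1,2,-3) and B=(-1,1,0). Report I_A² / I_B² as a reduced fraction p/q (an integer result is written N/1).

5/1

Shared (l₁,l₂,l₃)=(1,2,3): N and (l;000)² cancel in I_A²/I_B².
A: Δ = 0!·2!·4!/7! = 1/105; Racah Σ t=0..0: t=0:+1/48 = 1/48; ⇒ 3j(1 2 3; 1 2 -3)² = 1/7, sgn +1
B: Δ = 0!·2!·4!/7! = 1/105; Racah Σ t=0..0: t=0:+1/12 = 1/12; ⇒ 3j(1 2 3; -1 1 0)² = 1/35, sgn -1
I_A²/I_B² = (1/7)/(1/35) = 5/1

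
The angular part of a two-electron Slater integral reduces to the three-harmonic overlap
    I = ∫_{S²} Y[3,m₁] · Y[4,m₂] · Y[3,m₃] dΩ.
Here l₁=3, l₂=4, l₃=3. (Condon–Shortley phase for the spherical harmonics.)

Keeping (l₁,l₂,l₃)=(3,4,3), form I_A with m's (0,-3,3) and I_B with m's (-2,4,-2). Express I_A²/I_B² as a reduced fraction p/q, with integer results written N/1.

9/10

l's match ⇒ only the (l;m) 3-j factors differ between A and B.
A: triangle coeff Δ(3,4,3) = 1/34650; Σ_t [1,1]: t=1:−1/288 = -1/288; (3j)²=1/22 [(3 4 3; 0 -3 3)], sign=-1
B: triangle coeff Δ(3,4,3) = 1/34650; Σ_t [4,4]: t=4:+1/576 = 1/576; (3j)²=5/99 [(3 4 3; -2 4 -2)], sign=-1
I_A²/I_B² = (1/22)/(5/99) = 9/10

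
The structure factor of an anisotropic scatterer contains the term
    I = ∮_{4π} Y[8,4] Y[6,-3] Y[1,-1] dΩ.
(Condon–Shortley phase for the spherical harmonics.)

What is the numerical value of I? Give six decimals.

|8−6|≤1≤8+6 violated ⇒ I = 0

0.000000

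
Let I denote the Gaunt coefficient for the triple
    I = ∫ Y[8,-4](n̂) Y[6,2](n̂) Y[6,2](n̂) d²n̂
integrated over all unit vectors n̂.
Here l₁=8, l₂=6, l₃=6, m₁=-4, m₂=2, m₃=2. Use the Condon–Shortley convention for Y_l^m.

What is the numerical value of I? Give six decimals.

Checks pass: Σm=0; 20 even; l₃=6∈[2,14].
(2·8+1)(2·6+1)(2·6+1) = 2873
Δ: 8! 8! 4! / 21! → 1/1309458150
sum: t=2:+1/49766400 t=3:−1/3110400 t=4:+1/1327104 t=5:−1/3110400 t=6:+1/49766400 = 1/6635520
3j²(8 6 6; 0 0 0) = Δ·Π!·Σ² = 350/46189  (sign +1)
sum: t=4:+1/557383680 t=5:−1/21772800 t=6:+1/8294400 t=7:−1/21772800 t=8:+1/557383680 = 1/30965760
3j²(8 6 6; -4 2 2) = Δ·Π!·Σ² = 36/4199  (sign +1)
combine: 4πI² = 2873·350/46189·36/4199 = 12600/67507
take √, sign +1: I = 0.12187256

0.121873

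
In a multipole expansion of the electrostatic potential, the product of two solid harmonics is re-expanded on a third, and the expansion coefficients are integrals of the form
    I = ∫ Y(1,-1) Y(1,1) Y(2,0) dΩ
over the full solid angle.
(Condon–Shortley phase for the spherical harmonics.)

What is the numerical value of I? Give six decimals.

Rules hold: Σm=0, L=4 even, 0≤2≤2.
N = 3·3·5 = 45
Δ = 0!·2!·2!/5! = 1/30
Racah Σ t=0..0: t=0:+1/1 = 1/1
⇒ 3j(1 1 2; 0 0 0)² = 2/15, sgn +1
Racah Σ t=0..0: t=0:+1/4 = 1/4
⇒ 3j(1 1 2; -1 1 0)² = 1/30, sgn +1
4πI² = N·(3j₀)²·(3jₘ)² = 1/5
I = +1·√(0.2/4π) = 0.12615663

0.126157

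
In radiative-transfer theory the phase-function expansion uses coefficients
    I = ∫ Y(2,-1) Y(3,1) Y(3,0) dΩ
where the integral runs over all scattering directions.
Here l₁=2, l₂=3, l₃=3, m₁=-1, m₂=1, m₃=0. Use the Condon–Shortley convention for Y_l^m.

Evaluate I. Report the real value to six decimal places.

m-sum 0 ✓  L=8 even ✓  1≤3≤5 ✓
Π(2lᵢ+1) = 5×7×7 = 245
triangle coeff Δ(2,3,3) = 1/3780
Σ_t [0,2]: t=0:+1/24 t=1:−1/4 t=2:+1/24 = -1/6
(3j)²=4/105 [(2 3 3; 0 0 0)], sign=+1
Σ_t [1,2]: t=1:−1/12 t=2:+1/8 = 1/24
(3j)²=1/210 [(2 3 3; -1 1 0)], sign=-1
⇒ 4πI² = 2/45
I = (-1)√(2/45/(4π)) = -0.05947080

-0.059471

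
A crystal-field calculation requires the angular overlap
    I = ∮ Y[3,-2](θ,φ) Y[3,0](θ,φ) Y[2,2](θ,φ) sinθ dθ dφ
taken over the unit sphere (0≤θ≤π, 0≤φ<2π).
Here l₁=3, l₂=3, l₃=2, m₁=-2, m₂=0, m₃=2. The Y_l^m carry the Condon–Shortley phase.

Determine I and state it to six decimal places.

-0.188063

m-sum 0 ✓  L=8 even ✓  0≤2≤6 ✓
Π(2lᵢ+1) = 7×7×5 = 245
triangle coeff Δ(3,3,2) = 1/3780
Σ_t [1,3]: t=1:−1/24 t=2:+1/4 t=3:−1/24 = 1/6
(3j)²=4/105 [(3 3 2; 0 0 0)], sign=+1
Σ_t [3,3]: t=3:−1/24 = -1/24
(3j)²=1/21 [(3 3 2; -2 0 2)], sign=-1
⇒ 4πI² = 4/9
I = (-1)√(4/9/(4π)) = -0.18806319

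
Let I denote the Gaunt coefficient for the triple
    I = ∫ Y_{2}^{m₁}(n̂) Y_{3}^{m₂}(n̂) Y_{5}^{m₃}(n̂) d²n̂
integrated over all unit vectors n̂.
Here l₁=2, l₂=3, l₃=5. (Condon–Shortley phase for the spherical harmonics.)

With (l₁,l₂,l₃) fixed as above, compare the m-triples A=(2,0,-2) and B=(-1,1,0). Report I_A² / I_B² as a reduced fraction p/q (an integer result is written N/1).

7/10

Same 2,3,5: normalisation and zero-m 3j drop out of the ratio.
A: Δ: 0! 4! 6! / 11! → 1/2310; sum: t=0:+1/864 = 1/864; 3j²(2 3 5; 2 0 -2) = Δ·Π!·Σ² = 1/66  (sign -1)
B: Δ: 0! 4! 6! / 11! → 1/2310; sum: t=0:+1/288 = 1/288; 3j²(2 3 5; -1 1 0) = Δ·Π!·Σ² = 5/231  (sign -1)
I_A²/I_B² = (1/66)/(5/231) = 7/10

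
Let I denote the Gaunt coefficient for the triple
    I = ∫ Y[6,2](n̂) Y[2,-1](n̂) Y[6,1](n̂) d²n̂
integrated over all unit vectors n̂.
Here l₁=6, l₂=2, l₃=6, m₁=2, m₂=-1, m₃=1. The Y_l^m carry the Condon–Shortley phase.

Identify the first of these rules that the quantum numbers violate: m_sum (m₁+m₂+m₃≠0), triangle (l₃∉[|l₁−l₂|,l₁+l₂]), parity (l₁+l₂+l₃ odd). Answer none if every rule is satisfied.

m_sum

azimuthal sum: 2 − 1 + 1 = 2  ✗
4 ≤ 6 ≤ 8 (triangle on l)
L = 6 + 2 + 6 = 14 (even)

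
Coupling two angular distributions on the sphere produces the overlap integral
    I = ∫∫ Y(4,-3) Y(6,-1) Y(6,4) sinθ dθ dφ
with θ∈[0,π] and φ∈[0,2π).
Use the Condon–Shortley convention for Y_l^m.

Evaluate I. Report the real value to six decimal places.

Rules hold: Σm=0, L=16 even, 2≤6≤10.
N = 9·13·13 = 1521
Δ = 4!·4!·8!/17! = 1/15315300
Racah Σ t=0..4: t=0:+1/829440 t=1:−1/25920 t=2:+1/9216 t=3:−1/25920 t=4:+1/829440 = 7/207360
⇒ 3j(4 6 6; 0 0 0)² = 28/2431, sgn +1
Racah Σ t=3..4: t=3:−1/207360 t=4:+1/725760 = -1/290304
⇒ 3j(4 6 6; -3 -1 4)² = 125/7293, sgn -1
4πI² = N·(3j₀)²·(3jₘ)² = 10500/34969
I = -1·√(0.300266/4π) = -0.15457815

-0.154578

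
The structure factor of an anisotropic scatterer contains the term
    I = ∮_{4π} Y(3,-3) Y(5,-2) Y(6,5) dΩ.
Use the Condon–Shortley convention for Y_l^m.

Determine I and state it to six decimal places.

Rules hold: Σm=0, L=14 even, 2≤6≤8.
N = 7·11·13 = 1001
Δ = 2!·4!·8!/15! = 1/675675
Racah Σ t=0..2: t=0:+1/8640 t=1:−1/2304 t=2:+1/8640 = -7/34560
⇒ 3j(3 5 6; 0 0 0)² = 7/429, sgn -1
Racah Σ t=2..2: t=2:+1/241920 = 1/241920
⇒ 3j(3 5 6; -3 -2 5)² = 2/91, sgn -1
4πI² = N·(3j₀)²·(3jₘ)² = 14/39
I = +1·√(0.358974/4π) = 0.16901560

0.169016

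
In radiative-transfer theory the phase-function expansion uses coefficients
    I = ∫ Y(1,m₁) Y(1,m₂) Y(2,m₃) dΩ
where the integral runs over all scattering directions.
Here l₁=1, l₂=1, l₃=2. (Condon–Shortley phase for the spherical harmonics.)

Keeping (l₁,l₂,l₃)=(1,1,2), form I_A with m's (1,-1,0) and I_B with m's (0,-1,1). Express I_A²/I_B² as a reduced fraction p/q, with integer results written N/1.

l's match ⇒ only the (l;m) 3-j factors differ between A and B.
A: triangle coeff Δ(1,1,2) = 1/30; Σ_t [0,0]: t=0:+1/4 = 1/4; (3j)²=1/30 [(1 1 2; 1 -1 0)], sign=+1
B: triangle coeff Δ(1,1,2) = 1/30; Σ_t [0,0]: t=0:+1/2 = 1/2; (3j)²=1/10 [(1 1 2; 0 -1 1)], sign=-1
I_A²/I_B² = (1/30)/(1/10) = 1/3

1/3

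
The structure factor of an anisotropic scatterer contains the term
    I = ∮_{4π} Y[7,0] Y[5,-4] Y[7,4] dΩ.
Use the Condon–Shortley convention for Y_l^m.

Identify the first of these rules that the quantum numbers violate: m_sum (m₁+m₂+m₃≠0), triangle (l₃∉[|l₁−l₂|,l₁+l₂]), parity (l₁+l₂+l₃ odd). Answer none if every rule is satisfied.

m₁+m₂+m₃ = 0 − 4 + 4 = 0  ✓
triangle: |7−5|=2 ≤ l₃=7 ≤ 7+5=12  ✓
parity: l₁+l₂+l₃ = 19 is odd  ✗

parity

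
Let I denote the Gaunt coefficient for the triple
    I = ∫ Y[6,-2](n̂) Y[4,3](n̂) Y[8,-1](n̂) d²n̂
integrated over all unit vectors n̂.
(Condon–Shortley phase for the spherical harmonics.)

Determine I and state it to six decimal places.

0.158791

Rules hold: Σm=0, L=18 even, 2≤8≤10.
N = 13·9·17 = 1989
Δ = 2!·10!·6!/19! = 1/23279256
Racah Σ t=0..2: t=0:+1/1658880 t=1:−1/518400 t=2:+1/1658880 = -1/1382400
⇒ 3j(6 4 8; 0 0 0)² = 504/46189, sgn -1
Racah Σ t=1..2: t=1:−1/21772800 t=2:+1/4147200 = 17/87091200
⇒ 3j(6 4 8; -2 3 -1)² = 119/8151, sgn -1
4πI² = N·(3j₀)²·(3jₘ)² = 179928/567853
I = +1·√(0.316857/4π) = 0.15879122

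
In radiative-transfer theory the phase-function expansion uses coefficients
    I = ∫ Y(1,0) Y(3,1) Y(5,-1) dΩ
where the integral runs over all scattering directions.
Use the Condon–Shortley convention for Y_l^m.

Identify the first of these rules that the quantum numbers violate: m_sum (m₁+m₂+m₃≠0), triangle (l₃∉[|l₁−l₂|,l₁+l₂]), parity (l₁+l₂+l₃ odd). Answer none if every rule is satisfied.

azimuthal sum: 0 + 1 − 1 = 0  ✓
2 ≤ 5 ≤ 4 (triangle on l)  ✗
L = 1 + 3 + 5 = 9 (odd)

triangle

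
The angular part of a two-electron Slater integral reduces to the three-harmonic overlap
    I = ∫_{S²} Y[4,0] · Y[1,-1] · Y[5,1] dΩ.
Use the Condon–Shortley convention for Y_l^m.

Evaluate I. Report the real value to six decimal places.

Checks pass: Σm=0; 10 even; l₃=5∈[3,5].
(2·4+1)(2·1+1)(2·5+1) = 297
Δ: 0! 8! 2! / 11! → 1/495
sum: t=0:+1/576 = 1/576
3j²(4 1 5; 0 0 0) = Δ·Π!·Σ² = 5/99  (sign -1)
sum: t=0:+1/1152 = 1/1152
3j²(4 1 5; 0 -1 1) = Δ·Π!·Σ² = 1/33  (sign +1)
combine: 4πI² = 297·5/99·1/33 = 5/11
take √, sign -1: I = -0.19018827

-0.190188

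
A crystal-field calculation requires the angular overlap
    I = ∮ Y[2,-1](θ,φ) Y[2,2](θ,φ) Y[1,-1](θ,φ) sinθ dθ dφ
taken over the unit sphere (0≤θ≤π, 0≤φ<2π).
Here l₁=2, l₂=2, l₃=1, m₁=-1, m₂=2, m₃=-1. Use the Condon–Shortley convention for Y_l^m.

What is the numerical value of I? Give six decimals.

0.000000

l₁+l₂+l₃=5 is odd: 3j(l;000)=0 ⇒ I=0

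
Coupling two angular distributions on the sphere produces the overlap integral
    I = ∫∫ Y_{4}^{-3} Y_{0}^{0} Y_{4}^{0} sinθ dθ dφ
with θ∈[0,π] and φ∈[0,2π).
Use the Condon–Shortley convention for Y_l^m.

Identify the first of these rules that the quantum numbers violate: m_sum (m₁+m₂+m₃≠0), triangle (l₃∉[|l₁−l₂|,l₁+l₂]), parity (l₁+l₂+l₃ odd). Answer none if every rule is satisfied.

m₁+m₂+m₃ = -3 + 0 + 0 = -3  ✗
triangle: |4−0|=4 ≤ l₃=4 ≤ 4+0=4
parity: l₁+l₂+l₃ = 8 is even

m_sum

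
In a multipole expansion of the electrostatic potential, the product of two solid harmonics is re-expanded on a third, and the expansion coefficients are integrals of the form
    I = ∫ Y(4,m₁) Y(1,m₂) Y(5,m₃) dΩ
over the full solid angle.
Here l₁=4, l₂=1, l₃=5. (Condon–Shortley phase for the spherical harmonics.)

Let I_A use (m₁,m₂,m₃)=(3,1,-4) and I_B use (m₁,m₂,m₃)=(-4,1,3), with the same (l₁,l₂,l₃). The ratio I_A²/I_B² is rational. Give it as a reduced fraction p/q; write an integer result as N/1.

Same 4,1,5: normalisation and zero-m 3j drop out of the ratio.
A: Δ: 0! 8! 2! / 11! → 1/495; sum: t=0:+1/10080 = 1/10080; 3j²(4 1 5; 3 1 -4) = Δ·Π!·Σ² = 4/55  (sign -1)
B: Δ: 0! 8! 2! / 11! → 1/495; sum: t=0:+1/80640 = 1/80640; 3j²(4 1 5; -4 1 3) = Δ·Π!·Σ² = 1/495  (sign +1)
I_A²/I_B² = (4/55)/(1/495) = 36/1

36/1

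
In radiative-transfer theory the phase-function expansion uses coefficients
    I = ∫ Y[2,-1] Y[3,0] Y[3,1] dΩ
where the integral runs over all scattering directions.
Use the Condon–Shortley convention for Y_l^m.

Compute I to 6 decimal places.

m-sum 0 ✓  L=8 even ✓  1≤3≤5 ✓
Π(2lᵢ+1) = 5×7×7 = 245
triangle coeff Δ(2,3,3) = 1/3780
Σ_t [0,2]: t=0:+1/24 t=1:−1/4 t=2:+1/24 = -1/6
(3j)²=4/105 [(2 3 3; 0 0 0)], sign=+1
Σ_t [1,2]: t=1:−1/8 t=2:+1/12 = -1/24
(3j)²=1/210 [(2 3 3; -1 0 1)], sign=-1
⇒ 4πI² = 2/45
I = (-1)√(2/45/(4π)) = -0.05947080

-0.059471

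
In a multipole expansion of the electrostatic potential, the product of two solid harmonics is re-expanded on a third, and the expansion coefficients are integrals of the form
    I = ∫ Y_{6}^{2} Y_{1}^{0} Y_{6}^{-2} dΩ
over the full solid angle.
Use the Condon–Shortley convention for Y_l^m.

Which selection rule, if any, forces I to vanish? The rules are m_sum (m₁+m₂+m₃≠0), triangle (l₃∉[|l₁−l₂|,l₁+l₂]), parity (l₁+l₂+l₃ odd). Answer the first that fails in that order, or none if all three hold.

parity

m₁+m₂+m₃ = 2 + 0 − 2 = 0  ✓
triangle: |6−1|=5 ≤ l₃=6 ≤ 6+1=7  ✓
parity: l₁+l₂+l₃ = 13 is odd  ✗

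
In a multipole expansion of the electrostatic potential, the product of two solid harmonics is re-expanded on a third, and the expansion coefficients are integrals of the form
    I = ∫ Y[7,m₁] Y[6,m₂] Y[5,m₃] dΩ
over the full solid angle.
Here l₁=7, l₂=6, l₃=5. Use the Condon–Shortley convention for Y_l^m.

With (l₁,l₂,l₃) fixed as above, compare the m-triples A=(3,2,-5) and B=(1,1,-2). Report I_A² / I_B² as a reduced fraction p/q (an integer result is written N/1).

l's match ⇒ only the (l;m) 3-j factors differ between A and B.
A: triangle coeff Δ(7,6,5) = 1/174594420; Σ_t [4,4]: t=4:+1/9953280 = 1/9953280; (3j)²=2450/138567 [(7 6 5; 3 2 -5)], sign=+1
B: triangle coeff Δ(7,6,5) = 1/174594420; Σ_t [3,6]: t=3:−1/622080 t=4:+1/165888 t=5:−1/345600 t=6:+1/6220800 = 7/4147200; (3j)²=2401/277134 [(7 6 5; 1 1 -2)], sign=-1
I_A²/I_B² = (2450/138567)/(2401/277134) = 100/49

100/49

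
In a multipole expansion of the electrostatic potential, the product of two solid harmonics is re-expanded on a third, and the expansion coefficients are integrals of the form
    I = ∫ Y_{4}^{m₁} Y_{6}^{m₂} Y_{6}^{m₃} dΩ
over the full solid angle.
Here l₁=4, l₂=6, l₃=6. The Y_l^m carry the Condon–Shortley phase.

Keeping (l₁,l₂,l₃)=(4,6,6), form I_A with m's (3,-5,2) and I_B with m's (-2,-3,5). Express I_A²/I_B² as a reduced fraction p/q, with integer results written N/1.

343/288

Same 4,6,6: normalisation and zero-m 3j drop out of the ratio.
A: Δ: 4! 4! 8! / 17! → 1/15315300; sum: t=0:+1/725760 t=1:−1/5806080 = 1/829440; 3j²(4 6 6; 3 -5 2) = Δ·Π!·Σ² = 49/2652  (sign +1)
B: Δ: 4! 4! 8! / 17! → 1/15315300; sum: t=2:+1/483840 t=3:−1/1451520 = 1/725760; 3j²(4 6 6; -2 -3 5) = Δ·Π!·Σ² = 24/1547  (sign -1)
I_A²/I_B² = (49/2652)/(24/1547) = 343/288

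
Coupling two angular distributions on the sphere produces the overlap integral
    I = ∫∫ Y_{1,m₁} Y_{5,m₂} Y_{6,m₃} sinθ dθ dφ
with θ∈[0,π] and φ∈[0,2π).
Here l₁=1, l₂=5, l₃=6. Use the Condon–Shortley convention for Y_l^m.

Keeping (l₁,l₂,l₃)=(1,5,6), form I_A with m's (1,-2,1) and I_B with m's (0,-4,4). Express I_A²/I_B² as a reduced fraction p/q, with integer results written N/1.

Shared (l₁,l₂,l₃)=(1,5,6): N and (l;000)² cancel in I_A²/I_B².
A: Δ = 0!·2!·10!/13! = 1/858; Racah Σ t=0..0: t=0:+1/60480 = 1/60480; ⇒ 3j(1 5 6; 1 -2 1)² = 5/429, sgn -1
B: Δ = 0!·2!·10!/13! = 1/858; Racah Σ t=0..0: t=0:+1/362880 = 1/362880; ⇒ 3j(1 5 6; 0 -4 4)² = 10/429, sgn +1
I_A²/I_B² = (5/429)/(10/429) = 1/2

1/2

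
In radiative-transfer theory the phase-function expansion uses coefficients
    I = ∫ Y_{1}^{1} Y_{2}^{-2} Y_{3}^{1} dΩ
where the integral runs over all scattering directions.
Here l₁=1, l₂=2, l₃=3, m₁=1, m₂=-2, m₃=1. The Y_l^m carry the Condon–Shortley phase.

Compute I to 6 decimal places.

m-sum 0 ✓  L=6 even ✓  1≤3≤3 ✓
Π(2lᵢ+1) = 3×5×7 = 105
triangle coeff Δ(1,2,3) = 1/105
Σ_t [0,0]: t=0:+1/4 = 1/4
(3j)²=3/35 [(1 2 3; 0 0 0)], sign=-1
Σ_t [0,0]: t=0:+1/48 = 1/48
(3j)²=1/105 [(1 2 3; 1 -2 1)], sign=+1
⇒ 4πI² = 3/35
I = (-1)√(3/35/(4π)) = -0.08258890

-0.082589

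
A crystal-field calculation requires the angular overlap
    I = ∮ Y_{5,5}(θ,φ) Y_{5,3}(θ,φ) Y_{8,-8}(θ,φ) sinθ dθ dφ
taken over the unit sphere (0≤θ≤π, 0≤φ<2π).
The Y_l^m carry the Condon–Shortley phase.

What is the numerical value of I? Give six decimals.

Rules hold: Σm=0, L=18 even, 0≤8≤10.
N = 11·11·17 = 2057
Δ = 2!·8!·8!/19! = 1/37413090
Racah Σ t=0..2: t=0:+1/1036800 t=1:−1/331776 t=2:+1/1036800 = -1/921600
⇒ 3j(5 5 8; 0 0 0)² = 490/46189, sgn -1
Racah Σ t=0..0: t=0:+1/3251404800 = 1/3251404800
⇒ 3j(5 5 8; 5 3 -8)² = 5/323, sgn +1
4πI² = N·(3j₀)²·(3jₘ)² = 26950/79781
I = -1·√(0.3378/4π) = -0.16395502

-0.163955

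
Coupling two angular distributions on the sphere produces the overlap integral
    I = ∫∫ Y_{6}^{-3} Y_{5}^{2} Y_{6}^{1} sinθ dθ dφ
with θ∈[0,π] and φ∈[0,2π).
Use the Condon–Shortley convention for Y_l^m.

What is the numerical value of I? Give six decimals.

Σlᵢ=17 odd — θ-integrand is odd under cosθ→−cosθ; I=0

0.000000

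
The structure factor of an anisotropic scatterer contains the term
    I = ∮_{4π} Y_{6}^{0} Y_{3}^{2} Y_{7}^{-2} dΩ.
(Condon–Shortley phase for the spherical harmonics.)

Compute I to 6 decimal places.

-0.086087

m-sum 0 ✓  L=16 even ✓  3≤7≤9 ✓
Π(2lᵢ+1) = 13×7×15 = 1365
triangle coeff Δ(6,3,7) = 1/2042040
Σ_t [0,2]: t=0:+1/207360 t=1:−1/57600 t=2:+1/207360 = -1/129600
(3j)²=168/12155 [(6 3 7; 0 0 0)], sign=+1
Σ_t [1,2]: t=1:−1/345600 t=2:+1/207360 = 1/518400
(3j)²=12/2431 [(6 3 7; 0 2 -2)], sign=-1
⇒ 4πI² = 42336/454597
I = (-1)√(42336/454597/(4π)) = -0.08608683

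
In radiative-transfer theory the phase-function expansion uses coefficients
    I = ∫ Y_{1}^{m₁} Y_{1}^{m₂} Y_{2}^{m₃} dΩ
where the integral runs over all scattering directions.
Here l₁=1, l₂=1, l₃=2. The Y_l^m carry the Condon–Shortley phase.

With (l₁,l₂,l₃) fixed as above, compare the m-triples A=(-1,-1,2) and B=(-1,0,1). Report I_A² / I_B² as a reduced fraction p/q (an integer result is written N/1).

2/1

Shared (l₁,l₂,l₃)=(1,1,2): N and (l;000)² cancel in I_A²/I_B².
A: Δ = 0!·2!·2!/5! = 1/30; Racah Σ t=0..0: t=0:+1/4 = 1/4; ⇒ 3j(1 1 2; -1 -1 2)² = 1/5, sgn +1
B: Δ = 0!·2!·2!/5! = 1/30; Racah Σ t=0..0: t=0:+1/2 = 1/2; ⇒ 3j(1 1 2; -1 0 1)² = 1/10, sgn -1
I_A²/I_B² = (1/5)/(1/10) = 2/1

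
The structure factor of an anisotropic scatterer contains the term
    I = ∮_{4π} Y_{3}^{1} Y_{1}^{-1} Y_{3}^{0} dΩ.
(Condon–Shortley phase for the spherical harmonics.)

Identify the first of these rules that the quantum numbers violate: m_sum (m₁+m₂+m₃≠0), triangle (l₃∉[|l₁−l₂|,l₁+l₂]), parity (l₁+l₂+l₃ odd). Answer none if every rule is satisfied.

parity

Σmᵢ = 0  ✓
l₃∈[|l₁−l₂|,l₁+l₂]=[2,4], have l₃=3  ✓
Σlᵢ = 7 ⇒ odd  ✗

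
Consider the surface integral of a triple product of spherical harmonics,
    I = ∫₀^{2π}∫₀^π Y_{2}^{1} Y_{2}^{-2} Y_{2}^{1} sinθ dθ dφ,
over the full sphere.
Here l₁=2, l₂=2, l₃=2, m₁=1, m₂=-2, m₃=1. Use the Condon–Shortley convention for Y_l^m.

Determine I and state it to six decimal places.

0.220728

m-sum 0 ✓  L=6 even ✓  0≤2≤4 ✓
Π(2lᵢ+1) = 5×5×5 = 125
triangle coeff Δ(2,2,2) = 1/630
Σ_t [0,2]: t=0:+1/8 t=1:−1/1 t=2:+1/8 = -3/4
(3j)²=2/35 [(2 2 2; 0 0 0)], sign=-1
Σ_t [0,0]: t=0:+1/4 = 1/4
(3j)²=3/35 [(2 2 2; 1 -2 1)], sign=-1
⇒ 4πI² = 30/49
I = (+1)√(30/49/(4π)) = 0.22072812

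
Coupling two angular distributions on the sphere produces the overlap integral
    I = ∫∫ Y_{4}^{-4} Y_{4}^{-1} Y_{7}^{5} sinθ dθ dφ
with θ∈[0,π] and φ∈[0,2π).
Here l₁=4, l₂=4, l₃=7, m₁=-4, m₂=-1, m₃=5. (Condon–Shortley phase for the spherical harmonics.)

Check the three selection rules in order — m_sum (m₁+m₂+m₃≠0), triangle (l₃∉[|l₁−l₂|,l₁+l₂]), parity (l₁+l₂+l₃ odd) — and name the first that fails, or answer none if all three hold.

azimuthal sum: -4 − 1 + 5 = 0  ✓
0 ≤ 7 ≤ 8 (triangle on l)  ✓
L = 4 + 4 + 7 = 15 (odd)  ✗

parity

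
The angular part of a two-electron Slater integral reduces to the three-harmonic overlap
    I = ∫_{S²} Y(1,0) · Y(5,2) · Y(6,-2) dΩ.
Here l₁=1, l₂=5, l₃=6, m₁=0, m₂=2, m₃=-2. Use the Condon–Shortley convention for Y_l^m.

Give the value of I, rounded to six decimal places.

0.231133

Checks pass: Σm=0; 12 even; l₃=6∈[4,6].
(2·1+1)(2·5+1)(2·6+1) = 429
Δ: 0! 2! 10! / 13! → 1/858
sum: t=0:+1/14400 = 1/14400
3j²(1 5 6; 0 0 0) = Δ·Π!·Σ² = 6/143  (sign +1)
sum: t=0:+1/30240 = 1/30240
3j²(1 5 6; 0 2 -2) = Δ·Π!·Σ² = 16/429  (sign +1)
combine: 4πI² = 429·6/143·16/429 = 96/143
take √, sign +1: I = 0.23113338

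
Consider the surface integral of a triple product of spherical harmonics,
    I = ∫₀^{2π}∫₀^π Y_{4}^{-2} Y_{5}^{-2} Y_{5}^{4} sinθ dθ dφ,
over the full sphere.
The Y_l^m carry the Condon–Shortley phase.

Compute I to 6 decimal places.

Checks pass: Σm=0; 14 even; l₃=5∈[1,9].
(2·4+1)(2·5+1)(2·5+1) = 1089
Δ: 4! 4! 6! / 15! → 1/3153150
sum: t=0:+1/69120 t=1:−1/1728 t=2:+1/576 t=3:−1/1728 t=4:+1/69120 = 7/11520
3j²(4 5 5; 0 0 0) = Δ·Π!·Σ² = 2/143  (sign -1)
sum: t=2:+1/11520 t=3:−1/25920 = 1/20736
3j²(4 5 5; -2 -2 4) = Δ·Π!·Σ² = 5/429  (sign -1)
combine: 4πI² = 1089·2/143·5/429 = 30/169
take √, sign +1: I = 0.11885360

0.118854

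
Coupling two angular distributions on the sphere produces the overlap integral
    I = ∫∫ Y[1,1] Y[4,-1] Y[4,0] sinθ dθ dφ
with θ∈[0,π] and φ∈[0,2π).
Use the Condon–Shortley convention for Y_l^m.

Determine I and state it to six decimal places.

0.000000

Σlᵢ=9 odd — θ-integrand is odd under cosθ→−cosθ; I=0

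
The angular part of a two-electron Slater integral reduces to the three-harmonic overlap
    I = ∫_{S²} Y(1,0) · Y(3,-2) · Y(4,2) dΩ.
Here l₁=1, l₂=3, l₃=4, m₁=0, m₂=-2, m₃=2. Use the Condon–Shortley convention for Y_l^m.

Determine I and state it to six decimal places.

Checks pass: Σm=0; 8 even; l₃=4∈[2,4].
(2·1+1)(2·3+1)(2·4+1) = 189
Δ: 0! 2! 6! / 9! → 1/252
sum: t=0:+1/36 = 1/36
3j²(1 3 4; 0 0 0) = Δ·Π!·Σ² = 4/63  (sign +1)
sum: t=0:+1/120 = 1/120
3j²(1 3 4; 0 -2 2) = Δ·Π!·Σ² = 1/21  (sign +1)
combine: 4πI² = 189·4/63·1/21 = 4/7
take √, sign +1: I = 0.21324362

0.213244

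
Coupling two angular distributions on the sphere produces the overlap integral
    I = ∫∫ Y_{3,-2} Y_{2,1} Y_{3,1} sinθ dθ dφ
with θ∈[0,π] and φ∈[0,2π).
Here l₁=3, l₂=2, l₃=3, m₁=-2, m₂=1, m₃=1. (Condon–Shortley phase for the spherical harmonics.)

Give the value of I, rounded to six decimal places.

Checks pass: Σm=0; 8 even; l₃=3∈[1,5].
(2·3+1)(2·2+1)(2·3+1) = 245
Δ: 2! 4! 2! / 9! → 1/3780
sum: t=0:+1/24 t=1:−1/4 t=2:+1/24 = -1/6
3j²(3 2 3; 0 0 0) = Δ·Π!·Σ² = 4/105  (sign +1)
sum: t=1:−1/48 t=2:+1/12 = 1/16
3j²(3 2 3; -2 1 1) = Δ·Π!·Σ² = 1/28  (sign +1)
combine: 4πI² = 245·4/105·1/28 = 1/3
take √, sign +1: I = 0.16286750

0.162868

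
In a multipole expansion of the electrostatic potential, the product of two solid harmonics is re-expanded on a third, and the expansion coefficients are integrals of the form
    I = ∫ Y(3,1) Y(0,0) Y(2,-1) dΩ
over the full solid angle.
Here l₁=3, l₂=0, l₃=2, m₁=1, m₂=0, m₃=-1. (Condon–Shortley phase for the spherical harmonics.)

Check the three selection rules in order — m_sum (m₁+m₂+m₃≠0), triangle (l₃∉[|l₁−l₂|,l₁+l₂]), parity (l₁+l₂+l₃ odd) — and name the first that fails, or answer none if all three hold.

Σmᵢ = 0  ✓
l₃∈[|l₁−l₂|,l₁+l₂]=[3,3], have l₃=2  ✗
Σlᵢ = 5 ⇒ odd

triangle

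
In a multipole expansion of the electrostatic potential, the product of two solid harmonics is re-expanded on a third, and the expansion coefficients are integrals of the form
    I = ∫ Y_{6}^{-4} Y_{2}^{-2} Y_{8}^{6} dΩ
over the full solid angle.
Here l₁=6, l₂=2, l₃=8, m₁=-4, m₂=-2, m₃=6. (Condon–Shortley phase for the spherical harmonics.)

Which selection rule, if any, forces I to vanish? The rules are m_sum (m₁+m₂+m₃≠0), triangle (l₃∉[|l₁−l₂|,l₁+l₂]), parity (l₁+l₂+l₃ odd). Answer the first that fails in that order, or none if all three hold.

Σmᵢ = 0  ✓
l₃∈[|l₁−l₂|,l₁+l₂]=[4,8], have l₃=8  ✓
Σlᵢ = 16 ⇒ even  ✓

none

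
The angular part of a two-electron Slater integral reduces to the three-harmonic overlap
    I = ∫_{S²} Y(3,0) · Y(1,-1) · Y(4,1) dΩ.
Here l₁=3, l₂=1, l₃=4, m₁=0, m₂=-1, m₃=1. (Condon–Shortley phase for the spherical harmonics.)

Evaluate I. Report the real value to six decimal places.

-0.194664

Checks pass: Σm=0; 8 even; l₃=4∈[2,4].
(2·3+1)(2·1+1)(2·4+1) = 189
Δ: 0! 6! 2! / 9! → 1/252
sum: t=0:+1/36 = 1/36
3j²(3 1 4; 0 0 0) = Δ·Π!·Σ² = 4/63  (sign +1)
sum: t=0:+1/72 = 1/72
3j²(3 1 4; 0 -1 1) = Δ·Π!·Σ² = 5/126  (sign -1)
combine: 4πI² = 189·4/63·5/126 = 10/21
take √, sign -1: I = -0.19466390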